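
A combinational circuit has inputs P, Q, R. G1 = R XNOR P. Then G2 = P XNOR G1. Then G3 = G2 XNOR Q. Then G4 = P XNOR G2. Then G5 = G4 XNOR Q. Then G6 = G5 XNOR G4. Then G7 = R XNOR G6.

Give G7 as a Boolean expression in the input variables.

G1 = R XNOR P
G2 = P XNOR G1 = P XNOR (R XNOR P)
G4 = P XNOR G2 = P XNOR (P XNOR (R XNOR P))
G5 = G4 XNOR Q = (P XNOR (P XNOR (R XNOR P))) XNOR Q
G6 = G5 XNOR G4 = ((P XNOR (P XNOR (R XNOR P))) XNOR Q) XNOR (P XNOR (P XNOR (R XNOR P)))
G7 = R XNOR G6 = R XNOR (((P XNOR (P XNOR (R XNOR P))) XNOR Q) XNOR (P XNOR (P XNOR (R XNOR P))))

R XNOR (((P XNOR (P XNOR (R XNOR P))) XNOR Q) XNOR (P XNOR (P XNOR (R XNOR P))))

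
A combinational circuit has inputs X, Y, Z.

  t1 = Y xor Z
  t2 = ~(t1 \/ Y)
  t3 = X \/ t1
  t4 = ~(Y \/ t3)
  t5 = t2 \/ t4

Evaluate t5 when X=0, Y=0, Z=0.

t1 = 0 xor 0 = 0
t2 = ~(0 \/ 0) = 1
t3 = 0 \/ 0 = 0
t4 = ~(0 \/ 0) = 1
t5 = 1 \/ 1 = 1

1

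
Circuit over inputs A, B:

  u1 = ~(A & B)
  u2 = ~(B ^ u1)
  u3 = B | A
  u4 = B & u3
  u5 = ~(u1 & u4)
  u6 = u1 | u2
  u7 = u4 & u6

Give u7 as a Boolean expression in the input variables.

u1 = ~(A & B)
u2 = ~(B ^ u1) = ~(B ^ (~(A & B)))
u3 = B | A
u4 = B & u3 = B & (B | A)
u6 = u1 | u2 = (~(A & B)) | (~(B ^ (~(A & B))))
u7 = u4 & u6 = (B & (B | A)) & ((~(A & B)) | (~(B ^ (~(A & B)))))

(B & (B | A)) & ((~(A & B)) | (~(B ^ (~(A & B)))))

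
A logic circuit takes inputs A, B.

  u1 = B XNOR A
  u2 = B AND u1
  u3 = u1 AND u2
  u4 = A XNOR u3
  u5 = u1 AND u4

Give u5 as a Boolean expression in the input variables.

u1 = B XNOR A
u2 = B AND u1 = B AND (B XNOR A)
u3 = u1 AND u2 = (B XNOR A) AND (B AND (B XNOR A))
u4 = A XNOR u3 = A XNOR ((B XNOR A) AND (B AND (B XNOR A)))
u5 = u1 AND u4 = (B XNOR A) AND (A XNOR ((B XNOR A) AND (B AND (B XNOR A))))

(B XNOR A) AND (A XNOR ((B XNOR A) AND (B AND (B XNOR A))))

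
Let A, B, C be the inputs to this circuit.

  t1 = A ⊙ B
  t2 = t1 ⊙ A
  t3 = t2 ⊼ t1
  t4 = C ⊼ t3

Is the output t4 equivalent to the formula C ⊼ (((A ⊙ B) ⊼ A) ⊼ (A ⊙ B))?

No

t1 = A ⊙ B
t2 = t1 ⊙ A = (A ⊙ B) ⊙ A
t3 = t2 ⊼ t1 = ((A ⊙ B) ⊙ A) ⊼ (A ⊙ B)
t4 = C ⊼ t3 = C ⊼ (((A ⊙ B) ⊙ A) ⊼ (A ⊙ B))
At A=0, B=0, C=1: circuit gives 0, formula gives 1.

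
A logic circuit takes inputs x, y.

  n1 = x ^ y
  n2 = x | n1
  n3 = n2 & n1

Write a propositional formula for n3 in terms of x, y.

n1 = x ^ y
n2 = x | n1 = x | (x ^ y)
n3 = n2 & n1 = (x | (x ^ y)) & (x ^ y)

(x | (x ^ y)) & (x ^ y)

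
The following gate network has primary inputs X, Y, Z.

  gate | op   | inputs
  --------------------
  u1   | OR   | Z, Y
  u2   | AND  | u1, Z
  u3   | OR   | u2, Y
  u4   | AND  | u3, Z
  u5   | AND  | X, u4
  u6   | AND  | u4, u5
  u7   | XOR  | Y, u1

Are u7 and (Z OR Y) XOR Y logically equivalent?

Yes

u1 = Z OR Y
u7 = Y XOR u1 = Y XOR (Z OR Y)
At X=0, Y=0, Z=0: circuit gives 0, formula gives 0.
At X=0, Y=0, Z=1: circuit gives 1, formula gives 1.
Agrees on all 8 inputs.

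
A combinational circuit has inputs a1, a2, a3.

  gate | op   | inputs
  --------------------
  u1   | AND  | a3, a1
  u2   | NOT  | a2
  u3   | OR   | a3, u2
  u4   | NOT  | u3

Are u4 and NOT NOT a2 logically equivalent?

u2 = NOT a2
u3 = a3 OR u2 = a3 OR NOT a2
u4 = NOT u3 = NOT (a3 OR NOT a2)
At a1=0, a2=1, a3=1: circuit gives 0, formula gives 1.

No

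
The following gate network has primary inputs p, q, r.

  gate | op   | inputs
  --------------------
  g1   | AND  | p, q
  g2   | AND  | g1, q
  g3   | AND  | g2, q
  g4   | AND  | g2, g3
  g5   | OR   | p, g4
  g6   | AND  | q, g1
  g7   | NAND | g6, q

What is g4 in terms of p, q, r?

((p AND q) AND q) AND (((p AND q) AND q) AND q)

g1 = p AND q
g2 = g1 AND q = (p AND q) AND q
g3 = g2 AND q = ((p AND q) AND q) AND q
g4 = g2 AND g3 = ((p AND q) AND q) AND (((p AND q) AND q) AND q)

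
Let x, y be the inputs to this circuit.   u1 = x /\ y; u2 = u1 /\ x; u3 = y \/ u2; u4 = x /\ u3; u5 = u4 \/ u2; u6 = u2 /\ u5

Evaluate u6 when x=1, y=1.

u1 = 1 /\ 1 = 1
u2 = 1 /\ 1 = 1
u3 = 1 \/ 1 = 1
u4 = 1 /\ 1 = 1
u5 = 1 \/ 1 = 1
u6 = 1 /\ 1 = 1

1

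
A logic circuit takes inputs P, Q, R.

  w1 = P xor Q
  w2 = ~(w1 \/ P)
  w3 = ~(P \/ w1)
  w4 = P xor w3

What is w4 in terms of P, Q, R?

w1 = P xor Q
w3 = ~(P \/ w1) = ~(P \/ (P xor Q))
w4 = P xor w3 = P xor (~(P \/ (P xor Q)))

P xor (~(P \/ (P xor Q)))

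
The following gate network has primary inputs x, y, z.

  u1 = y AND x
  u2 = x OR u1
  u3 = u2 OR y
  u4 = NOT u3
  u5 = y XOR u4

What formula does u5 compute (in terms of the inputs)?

y XOR NOT ((x OR (y AND x)) OR y)

u1 = y AND x
u2 = x OR u1 = x OR (y AND x)
u3 = u2 OR y = (x OR (y AND x)) OR y
u4 = NOT u3 = NOT ((x OR (y AND x)) OR y)
u5 = y XOR u4 = y XOR NOT ((x OR (y AND x)) OR y)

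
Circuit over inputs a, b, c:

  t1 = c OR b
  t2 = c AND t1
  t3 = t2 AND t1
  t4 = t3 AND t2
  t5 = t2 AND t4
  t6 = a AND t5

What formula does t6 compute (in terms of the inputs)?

t1 = c OR b
t2 = c AND t1 = c AND (c OR b)
t3 = t2 AND t1 = (c AND (c OR b)) AND (c OR b)
t4 = t3 AND t2 = ((c AND (c OR b)) AND (c OR b)) AND (c AND (c OR b))
t5 = t2 AND t4 = (c AND (c OR b)) AND (((c AND (c OR b)) AND (c OR b)) AND (c AND (c OR b)))
t6 = a AND t5 = a AND ((c AND (c OR b)) AND (((c AND (c OR b)) AND (c OR b)) AND (c AND (c OR b))))

a AND ((c AND (c OR b)) AND (((c AND (c OR b)) AND (c OR b)) AND (c AND (c OR b))))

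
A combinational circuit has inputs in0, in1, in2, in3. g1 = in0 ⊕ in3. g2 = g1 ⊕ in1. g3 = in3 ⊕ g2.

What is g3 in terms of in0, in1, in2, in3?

in3 ⊕ ((in0 ⊕ in3) ⊕ in1)

g1 = in0 ⊕ in3
g2 = g1 ⊕ in1 = (in0 ⊕ in3) ⊕ in1
g3 = in3 ⊕ g2 = in3 ⊕ ((in0 ⊕ in3) ⊕ in1)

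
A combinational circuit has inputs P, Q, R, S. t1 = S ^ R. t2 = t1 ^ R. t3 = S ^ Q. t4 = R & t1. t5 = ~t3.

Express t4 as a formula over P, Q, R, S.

R & (S ^ R)

t1 = S ^ R
t4 = R & t1 = R & (S ^ R)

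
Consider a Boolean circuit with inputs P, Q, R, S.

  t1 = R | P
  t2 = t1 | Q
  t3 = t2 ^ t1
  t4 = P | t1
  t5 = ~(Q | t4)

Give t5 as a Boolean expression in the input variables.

~(Q | (P | (R | P)))

t1 = R | P
t4 = P | t1 = P | (R | P)
t5 = ~(Q | t4) = ~(Q | (P | (R | P)))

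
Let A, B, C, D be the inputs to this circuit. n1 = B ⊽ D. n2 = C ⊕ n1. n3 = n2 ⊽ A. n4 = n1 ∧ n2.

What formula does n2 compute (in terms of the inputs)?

C ⊕ (B ⊽ D)

n1 = B ⊽ D
n2 = C ⊕ n1 = C ⊕ (B ⊽ D)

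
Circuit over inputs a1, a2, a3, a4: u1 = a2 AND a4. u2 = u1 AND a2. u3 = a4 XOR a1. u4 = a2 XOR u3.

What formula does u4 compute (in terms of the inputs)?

u3 = a4 XOR a1
u4 = a2 XOR u3 = a2 XOR (a4 XOR a1)

a2 XOR (a4 XOR a1)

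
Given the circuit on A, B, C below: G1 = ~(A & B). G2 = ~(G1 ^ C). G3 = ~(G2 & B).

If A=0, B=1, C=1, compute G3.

0

G1 = ~(0 & 1) = 1
G2 = ~(1 ^ 1) = 1
G3 = ~(1 & 1) = 0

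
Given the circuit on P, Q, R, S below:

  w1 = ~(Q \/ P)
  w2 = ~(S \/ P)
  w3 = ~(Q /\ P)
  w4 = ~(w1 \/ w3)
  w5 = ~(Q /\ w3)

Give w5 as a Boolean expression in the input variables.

w3 = ~(Q /\ P)
w5 = ~(Q /\ w3) = ~(Q /\ (~(Q /\ P)))

~(Q /\ (~(Q /\ P)))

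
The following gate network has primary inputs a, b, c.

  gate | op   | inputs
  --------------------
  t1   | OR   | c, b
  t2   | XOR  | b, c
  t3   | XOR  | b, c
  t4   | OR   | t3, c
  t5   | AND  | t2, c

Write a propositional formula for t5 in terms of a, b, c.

(b XOR c) AND c

t2 = b XOR c
t5 = t2 AND c = (b XOR c) AND c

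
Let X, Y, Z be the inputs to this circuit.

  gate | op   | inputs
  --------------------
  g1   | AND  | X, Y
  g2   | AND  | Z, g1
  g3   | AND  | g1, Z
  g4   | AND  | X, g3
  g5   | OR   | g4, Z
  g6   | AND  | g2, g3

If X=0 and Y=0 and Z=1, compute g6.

0

g1 = 0 AND 0 = 0
g2 = 1 AND 0 = 0
g3 = 0 AND 1 = 0
g6 = 0 AND 0 = 0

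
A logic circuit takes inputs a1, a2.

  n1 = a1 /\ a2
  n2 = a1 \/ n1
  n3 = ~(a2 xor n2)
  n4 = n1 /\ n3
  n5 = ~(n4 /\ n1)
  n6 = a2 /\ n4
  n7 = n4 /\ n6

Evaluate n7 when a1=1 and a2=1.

1

n1 = 1 /\ 1 = 1
n2 = 1 \/ 1 = 1
n3 = ~(1 xor 1) = 1
n4 = 1 /\ 1 = 1
n6 = 1 /\ 1 = 1
n7 = 1 /\ 1 = 1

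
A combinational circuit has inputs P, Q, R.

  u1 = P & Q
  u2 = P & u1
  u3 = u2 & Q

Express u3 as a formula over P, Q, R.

(P & (P & Q)) & Q

u1 = P & Q
u2 = P & u1 = P & (P & Q)
u3 = u2 & Q = (P & (P & Q)) & Q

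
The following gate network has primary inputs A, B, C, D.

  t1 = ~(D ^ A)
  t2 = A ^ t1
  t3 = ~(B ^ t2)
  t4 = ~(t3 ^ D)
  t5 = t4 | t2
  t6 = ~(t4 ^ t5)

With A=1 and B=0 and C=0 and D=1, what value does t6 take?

t1 = ~(1 ^ 1) = 1
t2 = 1 ^ 1 = 0
t3 = ~(0 ^ 0) = 1
t4 = ~(1 ^ 1) = 1
t5 = 1 | 0 = 1
t6 = ~(1 ^ 1) = 1

1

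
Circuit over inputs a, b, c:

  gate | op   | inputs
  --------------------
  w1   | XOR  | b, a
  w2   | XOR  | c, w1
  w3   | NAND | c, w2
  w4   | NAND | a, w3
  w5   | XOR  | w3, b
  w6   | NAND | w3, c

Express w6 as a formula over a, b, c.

(c NAND (c XOR (b XOR a))) NAND c

w1 = b XOR a
w2 = c XOR w1 = c XOR (b XOR a)
w3 = c NAND w2 = c NAND (c XOR (b XOR a))
w6 = w3 NAND c = (c NAND (c XOR (b XOR a))) NAND c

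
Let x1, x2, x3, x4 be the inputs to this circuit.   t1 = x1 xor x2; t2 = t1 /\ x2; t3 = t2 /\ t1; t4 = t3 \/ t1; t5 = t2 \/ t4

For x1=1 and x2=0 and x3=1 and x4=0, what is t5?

t1 = 1 xor 0 = 1
t2 = 1 /\ 0 = 0
t3 = 0 /\ 1 = 0
t4 = 0 \/ 1 = 1
t5 = 0 \/ 1 = 1

1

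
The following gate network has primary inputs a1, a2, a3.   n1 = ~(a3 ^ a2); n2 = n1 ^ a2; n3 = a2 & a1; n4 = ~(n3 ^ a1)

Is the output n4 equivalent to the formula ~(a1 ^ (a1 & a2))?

Yes

n3 = a2 & a1
n4 = ~(n3 ^ a1) = ~((a2 & a1) ^ a1)
At a1=1, a2=0, a3=0: circuit gives 0, formula gives 0.
At a1=0, a2=0, a3=0: circuit gives 1, formula gives 1.
Agrees on all 8 inputs.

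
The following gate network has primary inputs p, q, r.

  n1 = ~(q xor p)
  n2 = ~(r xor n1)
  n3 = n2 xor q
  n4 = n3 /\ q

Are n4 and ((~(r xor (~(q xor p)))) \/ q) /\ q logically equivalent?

n1 = ~(q xor p)
n2 = ~(r xor n1) = ~(r xor (~(q xor p)))
n3 = n2 xor q = (~(r xor (~(q xor p)))) xor q
n4 = n3 /\ q = ((~(r xor (~(q xor p)))) xor q) /\ q
At p=0, q=1, r=0: circuit gives 0, formula gives 1.

No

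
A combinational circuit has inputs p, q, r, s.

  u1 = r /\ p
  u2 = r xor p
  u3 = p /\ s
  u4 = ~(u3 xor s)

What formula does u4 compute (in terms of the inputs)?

~((p /\ s) xor s)

u3 = p /\ s
u4 = ~(u3 xor s) = ~((p /\ s) xor s)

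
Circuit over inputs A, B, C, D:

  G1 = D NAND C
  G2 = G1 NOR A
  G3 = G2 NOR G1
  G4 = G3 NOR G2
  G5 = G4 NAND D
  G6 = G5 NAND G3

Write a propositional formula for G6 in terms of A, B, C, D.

G1 = D NAND C
G2 = G1 NOR A = (D NAND C) NOR A
G3 = G2 NOR G1 = ((D NAND C) NOR A) NOR (D NAND C)
G4 = G3 NOR G2 = (((D NAND C) NOR A) NOR (D NAND C)) NOR ((D NAND C) NOR A)
G5 = G4 NAND D = ((((D NAND C) NOR A) NOR (D NAND C)) NOR ((D NAND C) NOR A)) NAND D
G6 = G5 NAND G3 = (((((D NAND C) NOR A) NOR (D NAND C)) NOR ((D NAND C) NOR A)) NAND D) NAND (((D NAND C) NOR A) NOR (D NAND C))

(((((D NAND C) NOR A) NOR (D NAND C)) NOR ((D NAND C) NOR A)) NAND D) NAND (((D NAND C) NOR A) NOR (D NAND C))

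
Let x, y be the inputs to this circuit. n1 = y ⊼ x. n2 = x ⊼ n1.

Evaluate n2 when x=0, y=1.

1

n1 = 1 ⊼ 0 = 1
n2 = 0 ⊼ 1 = 1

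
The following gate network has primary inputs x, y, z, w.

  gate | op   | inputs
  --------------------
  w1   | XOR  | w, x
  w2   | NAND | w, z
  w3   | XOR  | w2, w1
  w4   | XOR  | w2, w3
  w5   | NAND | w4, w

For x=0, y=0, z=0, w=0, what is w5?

w1 = 0 XOR 0 = 0
w2 = 0 NAND 0 = 1
w3 = 1 XOR 0 = 1
w4 = 1 XOR 1 = 0
w5 = 0 NAND 0 = 1

1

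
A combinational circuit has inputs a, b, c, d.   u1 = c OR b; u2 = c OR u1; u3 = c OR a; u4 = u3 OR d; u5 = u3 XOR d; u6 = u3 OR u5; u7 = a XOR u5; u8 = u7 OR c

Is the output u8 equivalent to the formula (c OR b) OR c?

u3 = c OR a
u5 = u3 XOR d = (c OR a) XOR d
u7 = a XOR u5 = a XOR ((c OR a) XOR d)
u8 = u7 OR c = (a XOR ((c OR a) XOR d)) OR c
At a=0, b=0, c=0, d=1: circuit gives 1, formula gives 0.

No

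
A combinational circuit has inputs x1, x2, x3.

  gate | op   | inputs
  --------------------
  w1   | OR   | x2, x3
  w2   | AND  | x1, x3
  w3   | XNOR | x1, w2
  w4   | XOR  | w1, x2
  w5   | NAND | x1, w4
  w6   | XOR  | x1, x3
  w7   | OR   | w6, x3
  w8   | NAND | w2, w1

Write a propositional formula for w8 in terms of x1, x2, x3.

w1 = x2 OR x3
w2 = x1 AND x3
w8 = w2 NAND w1 = (x1 AND x3) NAND (x2 OR x3)

(x1 AND x3) NAND (x2 OR x3)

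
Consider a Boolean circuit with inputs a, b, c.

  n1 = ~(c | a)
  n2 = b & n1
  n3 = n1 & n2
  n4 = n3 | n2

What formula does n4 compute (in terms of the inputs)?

((~(c | a)) & (b & (~(c | a)))) | (b & (~(c | a)))

n1 = ~(c | a)
n2 = b & n1 = b & (~(c | a))
n3 = n1 & n2 = (~(c | a)) & (b & (~(c | a)))
n4 = n3 | n2 = ((~(c | a)) & (b & (~(c | a)))) | (b & (~(c | a)))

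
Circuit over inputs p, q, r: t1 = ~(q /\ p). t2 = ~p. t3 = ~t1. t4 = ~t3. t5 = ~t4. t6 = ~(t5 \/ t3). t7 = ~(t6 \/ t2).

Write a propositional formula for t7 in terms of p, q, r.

t1 = ~(q /\ p)
t2 = ~p
t3 = ~t1 = ~(~(q /\ p))
t4 = ~t3 = ~~(~(q /\ p))
t5 = ~t4 = ~~~(~(q /\ p))
t6 = ~(t5 \/ t3) = ~(~~~(~(q /\ p)) \/ ~(~(q /\ p)))
t7 = ~(t6 \/ t2) = ~((~(~~~(~(q /\ p)) \/ ~(~(q /\ p)))) \/ ~p)

~((~(~~~(~(q /\ p)) \/ ~(~(q /\ p)))) \/ ~p)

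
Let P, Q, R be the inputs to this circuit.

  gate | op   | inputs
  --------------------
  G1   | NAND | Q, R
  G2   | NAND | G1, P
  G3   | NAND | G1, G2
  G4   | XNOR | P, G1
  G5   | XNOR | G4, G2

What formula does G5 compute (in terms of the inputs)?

G1 = Q NAND R
G2 = G1 NAND P = (Q NAND R) NAND P
G4 = P XNOR G1 = P XNOR (Q NAND R)
G5 = G4 XNOR G2 = (P XNOR (Q NAND R)) XNOR ((Q NAND R) NAND P)

(P XNOR (Q NAND R)) XNOR ((Q NAND R) NAND P)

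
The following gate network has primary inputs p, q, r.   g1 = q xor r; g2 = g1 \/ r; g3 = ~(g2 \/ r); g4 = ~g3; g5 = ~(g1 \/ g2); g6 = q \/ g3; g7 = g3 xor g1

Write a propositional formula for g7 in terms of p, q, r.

(~(((q xor r) \/ r) \/ r)) xor (q xor r)

g1 = q xor r
g2 = g1 \/ r = (q xor r) \/ r
g3 = ~(g2 \/ r) = ~(((q xor r) \/ r) \/ r)
g7 = g3 xor g1 = (~(((q xor r) \/ r) \/ r)) xor (q xor r)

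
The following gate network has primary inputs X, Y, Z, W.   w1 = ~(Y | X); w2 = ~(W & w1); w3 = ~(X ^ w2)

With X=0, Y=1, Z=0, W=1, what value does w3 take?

0

w1 = ~(1 | 0) = 0
w2 = ~(1 & 0) = 1
w3 = ~(0 ^ 1) = 0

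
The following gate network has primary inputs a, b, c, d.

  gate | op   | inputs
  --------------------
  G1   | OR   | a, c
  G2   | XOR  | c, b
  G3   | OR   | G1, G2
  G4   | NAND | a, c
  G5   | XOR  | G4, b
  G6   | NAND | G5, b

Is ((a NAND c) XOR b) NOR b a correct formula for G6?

No

G4 = a NAND c
G5 = G4 XOR b = (a NAND c) XOR b
G6 = G5 NAND b = ((a NAND c) XOR b) NAND b
At a=0, b=0, c=0, d=0: circuit gives 1, formula gives 0.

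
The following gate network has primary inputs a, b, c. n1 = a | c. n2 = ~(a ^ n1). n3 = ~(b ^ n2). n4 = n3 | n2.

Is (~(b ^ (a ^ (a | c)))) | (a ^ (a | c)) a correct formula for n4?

No

n1 = a | c
n2 = ~(a ^ n1) = ~(a ^ (a | c))
n3 = ~(b ^ n2) = ~(b ^ (~(a ^ (a | c))))
n4 = n3 | n2 = (~(b ^ (~(a ^ (a | c))))) | (~(a ^ (a | c)))
At a=0, b=1, c=0: circuit gives 1, formula gives 0.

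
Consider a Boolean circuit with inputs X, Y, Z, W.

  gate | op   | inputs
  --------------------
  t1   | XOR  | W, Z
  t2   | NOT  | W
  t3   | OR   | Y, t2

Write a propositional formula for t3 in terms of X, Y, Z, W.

t2 = NOT W
t3 = Y OR t2 = Y OR NOT W

Y OR NOT W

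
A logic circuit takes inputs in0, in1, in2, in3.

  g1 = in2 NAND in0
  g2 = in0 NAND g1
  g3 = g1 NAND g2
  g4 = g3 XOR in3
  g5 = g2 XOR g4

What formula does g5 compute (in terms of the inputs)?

(in0 NAND (in2 NAND in0)) XOR (((in2 NAND in0) NAND (in0 NAND (in2 NAND in0))) XOR in3)

g1 = in2 NAND in0
g2 = in0 NAND g1 = in0 NAND (in2 NAND in0)
g3 = g1 NAND g2 = (in2 NAND in0) NAND (in0 NAND (in2 NAND in0))
g4 = g3 XOR in3 = ((in2 NAND in0) NAND (in0 NAND (in2 NAND in0))) XOR in3
g5 = g2 XOR g4 = (in0 NAND (in2 NAND in0)) XOR (((in2 NAND in0) NAND (in0 NAND (in2 NAND in0))) XOR in3)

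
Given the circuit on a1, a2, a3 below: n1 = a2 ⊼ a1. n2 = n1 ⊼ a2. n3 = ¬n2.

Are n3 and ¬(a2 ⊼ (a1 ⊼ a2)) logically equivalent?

n1 = a2 ⊼ a1
n2 = n1 ⊼ a2 = (a2 ⊼ a1) ⊼ a2
n3 = ¬n2 = ¬((a2 ⊼ a1) ⊼ a2)
At a1=0, a2=0, a3=0: circuit gives 0, formula gives 0.
At a1=0, a2=1, a3=0: circuit gives 1, formula gives 1.
Agrees on all 8 inputs.

Yes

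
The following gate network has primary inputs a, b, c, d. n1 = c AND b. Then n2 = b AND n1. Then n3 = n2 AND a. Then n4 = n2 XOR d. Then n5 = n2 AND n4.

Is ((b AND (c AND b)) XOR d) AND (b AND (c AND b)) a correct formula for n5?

Yes

n1 = c AND b
n2 = b AND n1 = b AND (c AND b)
n4 = n2 XOR d = (b AND (c AND b)) XOR d
n5 = n2 AND n4 = (b AND (c AND b)) AND ((b AND (c AND b)) XOR d)
At a=0, b=0, c=0, d=0: circuit gives 0, formula gives 0.
At a=0, b=1, c=1, d=0: circuit gives 1, formula gives 1.
Agrees on all 16 inputs.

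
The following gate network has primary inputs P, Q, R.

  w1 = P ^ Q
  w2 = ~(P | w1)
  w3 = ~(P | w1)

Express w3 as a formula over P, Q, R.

w1 = P ^ Q
w3 = ~(P | w1) = ~(P | (P ^ Q))

~(P | (P ^ Q))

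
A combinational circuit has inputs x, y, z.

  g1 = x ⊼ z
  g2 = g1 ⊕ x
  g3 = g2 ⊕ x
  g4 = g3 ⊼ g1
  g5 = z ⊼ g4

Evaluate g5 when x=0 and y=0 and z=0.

g1 = 0 ⊼ 0 = 1
g2 = 1 ⊕ 0 = 1
g3 = 1 ⊕ 0 = 1
g4 = 1 ⊼ 1 = 0
g5 = 0 ⊼ 0 = 1

1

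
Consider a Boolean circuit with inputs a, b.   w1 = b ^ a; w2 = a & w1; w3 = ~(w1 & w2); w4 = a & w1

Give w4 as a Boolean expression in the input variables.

a & (b ^ a)

w1 = b ^ a
w4 = a & w1 = a & (b ^ a)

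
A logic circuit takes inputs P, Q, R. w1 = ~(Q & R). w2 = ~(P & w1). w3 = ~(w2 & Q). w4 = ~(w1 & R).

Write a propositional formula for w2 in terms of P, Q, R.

w1 = ~(Q & R)
w2 = ~(P & w1) = ~(P & (~(Q & R)))

~(P & (~(Q & R)))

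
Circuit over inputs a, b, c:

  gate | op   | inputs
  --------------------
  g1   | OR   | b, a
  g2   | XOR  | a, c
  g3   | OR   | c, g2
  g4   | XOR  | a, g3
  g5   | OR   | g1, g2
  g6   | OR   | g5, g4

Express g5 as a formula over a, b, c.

g1 = b OR a
g2 = a XOR c
g5 = g1 OR g2 = (b OR a) OR (a XOR c)

(b OR a) OR (a XOR c)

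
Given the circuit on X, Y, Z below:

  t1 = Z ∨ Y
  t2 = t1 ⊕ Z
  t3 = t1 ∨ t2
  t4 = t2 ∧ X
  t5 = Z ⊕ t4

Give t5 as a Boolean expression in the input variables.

Z ⊕ (((Z ∨ Y) ⊕ Z) ∧ X)

t1 = Z ∨ Y
t2 = t1 ⊕ Z = (Z ∨ Y) ⊕ Z
t4 = t2 ∧ X = ((Z ∨ Y) ⊕ Z) ∧ X
t5 = Z ⊕ t4 = Z ⊕ (((Z ∨ Y) ⊕ Z) ∧ X)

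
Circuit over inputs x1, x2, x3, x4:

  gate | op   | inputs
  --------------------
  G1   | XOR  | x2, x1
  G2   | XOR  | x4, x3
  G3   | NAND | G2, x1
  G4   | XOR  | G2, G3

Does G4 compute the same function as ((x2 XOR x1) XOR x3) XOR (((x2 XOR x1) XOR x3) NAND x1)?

No

G2 = x4 XOR x3
G3 = G2 NAND x1 = (x4 XOR x3) NAND x1
G4 = G2 XOR G3 = (x4 XOR x3) XOR ((x4 XOR x3) NAND x1)
At x1=0, x2=0, x3=0, x4=1: circuit gives 0, formula gives 1.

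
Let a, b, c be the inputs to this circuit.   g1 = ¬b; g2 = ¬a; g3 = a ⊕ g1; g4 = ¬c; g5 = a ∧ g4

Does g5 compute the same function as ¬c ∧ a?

Yes

g4 = ¬c
g5 = a ∧ g4 = a ∧ ¬c
At a=0, b=0, c=0: circuit gives 0, formula gives 0.
At a=1, b=0, c=0: circuit gives 1, formula gives 1.
Agrees on all 8 inputs.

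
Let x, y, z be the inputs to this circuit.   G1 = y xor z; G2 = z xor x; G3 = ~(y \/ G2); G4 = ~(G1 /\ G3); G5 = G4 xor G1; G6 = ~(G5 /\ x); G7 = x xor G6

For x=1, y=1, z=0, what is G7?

0

G1 = 1 xor 0 = 1
G2 = 0 xor 1 = 1
G3 = ~(1 \/ 1) = 0
G4 = ~(1 /\ 0) = 1
G5 = 1 xor 1 = 0
G6 = ~(0 /\ 1) = 1
G7 = 1 xor 1 = 0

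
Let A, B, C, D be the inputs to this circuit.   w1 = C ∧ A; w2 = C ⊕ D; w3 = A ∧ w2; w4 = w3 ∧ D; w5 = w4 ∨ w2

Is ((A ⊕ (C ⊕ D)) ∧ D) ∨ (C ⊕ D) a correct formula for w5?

w2 = C ⊕ D
w3 = A ∧ w2 = A ∧ (C ⊕ D)
w4 = w3 ∧ D = (A ∧ (C ⊕ D)) ∧ D
w5 = w4 ∨ w2 = ((A ∧ (C ⊕ D)) ∧ D) ∨ (C ⊕ D)
At A=1, B=0, C=1, D=1: circuit gives 0, formula gives 1.

No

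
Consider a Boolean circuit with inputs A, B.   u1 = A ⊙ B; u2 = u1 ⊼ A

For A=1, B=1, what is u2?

u1 = 1 ⊙ 1 = 1
u2 = 1 ⊼ 1 = 0

0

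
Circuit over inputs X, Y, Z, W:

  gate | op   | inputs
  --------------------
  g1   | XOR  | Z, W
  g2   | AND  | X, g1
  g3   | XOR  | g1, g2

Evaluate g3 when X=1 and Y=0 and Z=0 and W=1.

0

g1 = 0 XOR 1 = 1
g2 = 1 AND 1 = 1
g3 = 1 XOR 1 = 0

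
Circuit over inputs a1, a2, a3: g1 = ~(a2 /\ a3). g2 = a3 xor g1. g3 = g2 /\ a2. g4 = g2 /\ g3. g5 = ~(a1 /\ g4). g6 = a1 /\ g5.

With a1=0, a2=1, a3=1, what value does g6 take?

0

g1 = ~(1 /\ 1) = 0
g2 = 1 xor 0 = 1
g3 = 1 /\ 1 = 1
g4 = 1 /\ 1 = 1
g5 = ~(0 /\ 1) = 1
g6 = 0 /\ 1 = 0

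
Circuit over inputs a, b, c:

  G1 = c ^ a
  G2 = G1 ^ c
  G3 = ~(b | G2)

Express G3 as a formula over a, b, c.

G1 = c ^ a
G2 = G1 ^ c = (c ^ a) ^ c
G3 = ~(b | G2) = ~(b | ((c ^ a) ^ c))

~(b | ((c ^ a) ^ c))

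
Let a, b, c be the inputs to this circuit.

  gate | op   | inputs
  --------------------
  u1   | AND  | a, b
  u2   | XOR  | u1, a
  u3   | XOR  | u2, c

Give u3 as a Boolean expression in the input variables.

u1 = a AND b
u2 = u1 XOR a = (a AND b) XOR a
u3 = u2 XOR c = ((a AND b) XOR a) XOR c

((a AND b) XOR a) XOR c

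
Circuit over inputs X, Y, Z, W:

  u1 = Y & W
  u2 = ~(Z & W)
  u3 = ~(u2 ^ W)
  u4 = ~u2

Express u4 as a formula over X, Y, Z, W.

~(~(Z & W))

u2 = ~(Z & W)
u4 = ~u2 = ~(~(Z & W))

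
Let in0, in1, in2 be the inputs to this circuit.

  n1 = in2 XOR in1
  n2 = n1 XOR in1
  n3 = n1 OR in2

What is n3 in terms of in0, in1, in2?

n1 = in2 XOR in1
n3 = n1 OR in2 = (in2 XOR in1) OR in2

(in2 XOR in1) OR in2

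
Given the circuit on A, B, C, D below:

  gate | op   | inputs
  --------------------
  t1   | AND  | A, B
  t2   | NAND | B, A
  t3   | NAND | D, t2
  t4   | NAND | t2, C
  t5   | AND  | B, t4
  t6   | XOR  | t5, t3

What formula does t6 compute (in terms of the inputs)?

t2 = B NAND A
t3 = D NAND t2 = D NAND (B NAND A)
t4 = t2 NAND C = (B NAND A) NAND C
t5 = B AND t4 = B AND ((B NAND A) NAND C)
t6 = t5 XOR t3 = (B AND ((B NAND A) NAND C)) XOR (D NAND (B NAND A))

(B AND ((B NAND A) NAND C)) XOR (D NAND (B NAND A))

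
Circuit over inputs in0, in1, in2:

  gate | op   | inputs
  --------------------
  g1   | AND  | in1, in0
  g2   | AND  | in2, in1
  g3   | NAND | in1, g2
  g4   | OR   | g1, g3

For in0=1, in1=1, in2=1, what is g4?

1

g1 = 1 AND 1 = 1
g2 = 1 AND 1 = 1
g3 = 1 NAND 1 = 0
g4 = 1 OR 0 = 1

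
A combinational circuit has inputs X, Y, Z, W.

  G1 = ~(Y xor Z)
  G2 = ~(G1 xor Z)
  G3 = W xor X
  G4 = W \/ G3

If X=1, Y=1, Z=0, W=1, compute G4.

1

G3 = 1 xor 1 = 0
G4 = 1 \/ 0 = 1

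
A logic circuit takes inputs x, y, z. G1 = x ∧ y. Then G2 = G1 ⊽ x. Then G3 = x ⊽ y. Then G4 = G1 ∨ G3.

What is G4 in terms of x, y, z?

G1 = x ∧ y
G3 = x ⊽ y
G4 = G1 ∨ G3 = (x ∧ y) ∨ (x ⊽ y)

(x ∧ y) ∨ (x ⊽ y)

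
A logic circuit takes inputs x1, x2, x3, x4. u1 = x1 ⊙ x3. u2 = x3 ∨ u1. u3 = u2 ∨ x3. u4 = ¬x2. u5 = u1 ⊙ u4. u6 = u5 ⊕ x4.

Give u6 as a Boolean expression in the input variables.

((x1 ⊙ x3) ⊙ ¬x2) ⊕ x4

u1 = x1 ⊙ x3
u4 = ¬x2
u5 = u1 ⊙ u4 = (x1 ⊙ x3) ⊙ ¬x2
u6 = u5 ⊕ x4 = ((x1 ⊙ x3) ⊙ ¬x2) ⊕ x4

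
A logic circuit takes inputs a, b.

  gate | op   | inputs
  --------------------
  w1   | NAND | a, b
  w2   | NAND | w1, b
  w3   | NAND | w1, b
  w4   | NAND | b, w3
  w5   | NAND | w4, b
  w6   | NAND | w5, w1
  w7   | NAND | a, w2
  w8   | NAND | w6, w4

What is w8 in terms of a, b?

w1 = a NAND b
w3 = w1 NAND b = (a NAND b) NAND b
w4 = b NAND w3 = b NAND ((a NAND b) NAND b)
w5 = w4 NAND b = (b NAND ((a NAND b) NAND b)) NAND b
w6 = w5 NAND w1 = ((b NAND ((a NAND b) NAND b)) NAND b) NAND (a NAND b)
w8 = w6 NAND w4 = (((b NAND ((a NAND b) NAND b)) NAND b) NAND (a NAND b)) NAND (b NAND ((a NAND b) NAND b))

(((b NAND ((a NAND b) NAND b)) NAND b) NAND (a NAND b)) NAND (b NAND ((a NAND b) NAND b))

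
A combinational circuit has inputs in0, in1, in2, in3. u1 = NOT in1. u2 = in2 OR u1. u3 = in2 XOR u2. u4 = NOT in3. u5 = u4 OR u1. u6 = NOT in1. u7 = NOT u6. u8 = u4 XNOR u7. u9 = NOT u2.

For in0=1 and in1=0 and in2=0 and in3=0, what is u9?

u1 = NOT 0 = 1
u2 = 0 OR 1 = 1
u9 = NOT 1 = 0

0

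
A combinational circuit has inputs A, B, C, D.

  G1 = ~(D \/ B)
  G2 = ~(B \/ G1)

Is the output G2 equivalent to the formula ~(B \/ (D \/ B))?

G1 = ~(D \/ B)
G2 = ~(B \/ G1) = ~(B \/ (~(D \/ B)))
At A=0, B=0, C=0, D=0: circuit gives 0, formula gives 1.

No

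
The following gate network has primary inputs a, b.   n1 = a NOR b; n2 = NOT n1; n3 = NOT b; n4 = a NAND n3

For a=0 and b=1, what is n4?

1

n3 = NOT 1 = 0
n4 = 0 NAND 0 = 1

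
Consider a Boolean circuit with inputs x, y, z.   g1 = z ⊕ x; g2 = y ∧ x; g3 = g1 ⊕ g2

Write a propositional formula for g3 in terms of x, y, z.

(z ⊕ x) ⊕ (y ∧ x)

g1 = z ⊕ x
g2 = y ∧ x
g3 = g1 ⊕ g2 = (z ⊕ x) ⊕ (y ∧ x)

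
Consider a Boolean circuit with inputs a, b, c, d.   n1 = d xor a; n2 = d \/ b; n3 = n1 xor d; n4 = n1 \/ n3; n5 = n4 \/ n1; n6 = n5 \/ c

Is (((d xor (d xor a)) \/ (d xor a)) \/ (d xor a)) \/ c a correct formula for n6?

n1 = d xor a
n3 = n1 xor d = (d xor a) xor d
n4 = n1 \/ n3 = (d xor a) \/ ((d xor a) xor d)
n5 = n4 \/ n1 = ((d xor a) \/ ((d xor a) xor d)) \/ (d xor a)
n6 = n5 \/ c = (((d xor a) \/ ((d xor a) xor d)) \/ (d xor a)) \/ c
At a=0, b=0, c=0, d=0: circuit gives 0, formula gives 0.
At a=0, b=0, c=0, d=1: circuit gives 1, formula gives 1.
Agrees on all 16 inputs.

Yes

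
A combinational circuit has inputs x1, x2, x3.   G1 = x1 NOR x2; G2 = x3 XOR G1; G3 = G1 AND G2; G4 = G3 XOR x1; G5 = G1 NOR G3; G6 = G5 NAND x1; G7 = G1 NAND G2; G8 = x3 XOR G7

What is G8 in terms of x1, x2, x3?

G1 = x1 NOR x2
G2 = x3 XOR G1 = x3 XOR (x1 NOR x2)
G7 = G1 NAND G2 = (x1 NOR x2) NAND (x3 XOR (x1 NOR x2))
G8 = x3 XOR G7 = x3 XOR ((x1 NOR x2) NAND (x3 XOR (x1 NOR x2)))

x3 XOR ((x1 NOR x2) NAND (x3 XOR (x1 NOR x2)))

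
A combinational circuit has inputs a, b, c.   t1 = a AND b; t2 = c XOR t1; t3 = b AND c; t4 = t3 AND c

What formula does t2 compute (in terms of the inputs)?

t1 = a AND b
t2 = c XOR t1 = c XOR (a AND b)

c XOR (a AND b)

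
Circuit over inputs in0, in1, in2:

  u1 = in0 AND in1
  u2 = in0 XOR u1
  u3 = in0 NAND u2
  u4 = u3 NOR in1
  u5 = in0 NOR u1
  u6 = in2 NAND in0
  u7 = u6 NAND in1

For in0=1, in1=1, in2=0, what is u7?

0

u6 = 0 NAND 1 = 1
u7 = 1 NAND 1 = 0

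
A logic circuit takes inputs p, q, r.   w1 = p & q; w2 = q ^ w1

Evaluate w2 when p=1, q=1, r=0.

0

w1 = 1 & 1 = 1
w2 = 1 ^ 1 = 0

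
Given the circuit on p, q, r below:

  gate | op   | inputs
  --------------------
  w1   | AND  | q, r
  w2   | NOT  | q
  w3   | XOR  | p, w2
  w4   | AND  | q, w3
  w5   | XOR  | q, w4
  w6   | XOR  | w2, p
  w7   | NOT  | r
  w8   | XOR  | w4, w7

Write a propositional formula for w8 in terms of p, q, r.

(q AND (p XOR NOT q)) XOR NOT r

w2 = NOT q
w3 = p XOR w2 = p XOR NOT q
w4 = q AND w3 = q AND (p XOR NOT q)
w7 = NOT r
w8 = w4 XOR w7 = (q AND (p XOR NOT q)) XOR NOT r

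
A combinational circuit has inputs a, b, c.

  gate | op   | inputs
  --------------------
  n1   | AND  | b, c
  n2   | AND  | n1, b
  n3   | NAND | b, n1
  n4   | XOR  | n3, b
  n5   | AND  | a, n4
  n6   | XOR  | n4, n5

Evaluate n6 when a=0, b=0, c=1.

1

n1 = 0 AND 1 = 0
n3 = 0 NAND 0 = 1
n4 = 1 XOR 0 = 1
n5 = 0 AND 1 = 0
n6 = 1 XOR 0 = 1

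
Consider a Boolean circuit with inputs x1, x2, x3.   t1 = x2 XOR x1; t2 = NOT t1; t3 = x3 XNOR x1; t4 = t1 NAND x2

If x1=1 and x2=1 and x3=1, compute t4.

t1 = 1 XOR 1 = 0
t4 = 0 NAND 1 = 1

1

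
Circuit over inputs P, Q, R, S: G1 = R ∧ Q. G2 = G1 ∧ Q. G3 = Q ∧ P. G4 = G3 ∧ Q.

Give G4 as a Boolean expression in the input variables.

G3 = Q ∧ P
G4 = G3 ∧ Q = (Q ∧ P) ∧ Q

(Q ∧ P) ∧ Q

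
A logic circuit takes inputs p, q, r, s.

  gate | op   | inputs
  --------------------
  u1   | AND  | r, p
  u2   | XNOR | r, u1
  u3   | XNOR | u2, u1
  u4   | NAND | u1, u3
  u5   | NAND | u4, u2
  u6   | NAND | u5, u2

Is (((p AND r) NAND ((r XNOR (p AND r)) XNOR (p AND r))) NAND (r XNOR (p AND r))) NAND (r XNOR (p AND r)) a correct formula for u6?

Yes

u1 = r AND p
u2 = r XNOR u1 = r XNOR (r AND p)
u3 = u2 XNOR u1 = (r XNOR (r AND p)) XNOR (r AND p)
u4 = u1 NAND u3 = (r AND p) NAND ((r XNOR (r AND p)) XNOR (r AND p))
u5 = u4 NAND u2 = ((r AND p) NAND ((r XNOR (r AND p)) XNOR (r AND p))) NAND (r XNOR (r AND p))
u6 = u5 NAND u2 = (((r AND p) NAND ((r XNOR (r AND p)) XNOR (r AND p))) NAND (r XNOR (r AND p))) NAND (r XNOR (r AND p))
At p=1, q=0, r=1, s=0: circuit gives 0, formula gives 0.
At p=0, q=0, r=0, s=0: circuit gives 1, formula gives 1.
Agrees on all 16 inputs.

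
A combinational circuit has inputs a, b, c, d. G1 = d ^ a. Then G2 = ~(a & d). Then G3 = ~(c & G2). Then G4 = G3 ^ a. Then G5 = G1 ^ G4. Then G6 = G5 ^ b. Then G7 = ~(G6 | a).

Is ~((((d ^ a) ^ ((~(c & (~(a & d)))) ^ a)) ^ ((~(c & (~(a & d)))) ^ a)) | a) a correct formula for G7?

No

G1 = d ^ a
G2 = ~(a & d)
G3 = ~(c & G2) = ~(c & (~(a & d)))
G4 = G3 ^ a = (~(c & (~(a & d)))) ^ a
G5 = G1 ^ G4 = (d ^ a) ^ ((~(c & (~(a & d)))) ^ a)
G6 = G5 ^ b = ((d ^ a) ^ ((~(c & (~(a & d)))) ^ a)) ^ b
G7 = ~(G6 | a) = ~((((d ^ a) ^ ((~(c & (~(a & d)))) ^ a)) ^ b) | a)
At a=0, b=0, c=0, d=0: circuit gives 0, formula gives 1.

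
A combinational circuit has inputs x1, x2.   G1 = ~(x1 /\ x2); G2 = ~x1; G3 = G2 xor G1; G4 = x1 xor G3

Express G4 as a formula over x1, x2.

x1 xor (~x1 xor (~(x1 /\ x2)))

G1 = ~(x1 /\ x2)
G2 = ~x1
G3 = G2 xor G1 = ~x1 xor (~(x1 /\ x2))
G4 = x1 xor G3 = x1 xor (~x1 xor (~(x1 /\ x2)))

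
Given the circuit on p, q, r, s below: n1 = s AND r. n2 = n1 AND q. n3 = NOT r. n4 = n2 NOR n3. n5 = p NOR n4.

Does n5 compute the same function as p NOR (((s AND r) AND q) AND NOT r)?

No

n1 = s AND r
n2 = n1 AND q = (s AND r) AND q
n3 = NOT r
n4 = n2 NOR n3 = ((s AND r) AND q) NOR NOT r
n5 = p NOR n4 = p NOR (((s AND r) AND q) NOR NOT r)
At p=0, q=0, r=1, s=0: circuit gives 0, formula gives 1.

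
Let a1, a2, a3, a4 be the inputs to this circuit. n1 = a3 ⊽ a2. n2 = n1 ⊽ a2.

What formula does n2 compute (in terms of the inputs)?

(a3 ⊽ a2) ⊽ a2

n1 = a3 ⊽ a2
n2 = n1 ⊽ a2 = (a3 ⊽ a2) ⊽ a2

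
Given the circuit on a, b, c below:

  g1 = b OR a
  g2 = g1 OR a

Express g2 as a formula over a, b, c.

g1 = b OR a
g2 = g1 OR a = (b OR a) OR a

(b OR a) OR a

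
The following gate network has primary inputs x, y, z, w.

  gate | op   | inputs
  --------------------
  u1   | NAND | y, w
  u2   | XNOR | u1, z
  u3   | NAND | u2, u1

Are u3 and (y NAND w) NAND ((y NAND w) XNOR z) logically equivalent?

Yes

u1 = y NAND w
u2 = u1 XNOR z = (y NAND w) XNOR z
u3 = u2 NAND u1 = ((y NAND w) XNOR z) NAND (y NAND w)
At x=0, y=0, z=1, w=0: circuit gives 0, formula gives 0.
At x=0, y=0, z=0, w=0: circuit gives 1, formula gives 1.
Agrees on all 16 inputs.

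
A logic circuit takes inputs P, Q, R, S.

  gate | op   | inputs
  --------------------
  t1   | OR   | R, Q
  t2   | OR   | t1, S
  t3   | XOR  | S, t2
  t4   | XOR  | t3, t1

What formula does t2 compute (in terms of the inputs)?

(R OR Q) OR S

t1 = R OR Q
t2 = t1 OR S = (R OR Q) OR S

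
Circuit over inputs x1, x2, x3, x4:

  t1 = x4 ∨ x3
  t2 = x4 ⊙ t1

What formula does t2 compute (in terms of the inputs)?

x4 ⊙ (x4 ∨ x3)

t1 = x4 ∨ x3
t2 = x4 ⊙ t1 = x4 ⊙ (x4 ∨ x3)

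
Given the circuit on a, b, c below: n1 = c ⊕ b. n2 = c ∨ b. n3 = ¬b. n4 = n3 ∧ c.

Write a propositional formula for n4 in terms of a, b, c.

n3 = ¬b
n4 = n3 ∧ c = ¬b ∧ c

¬b ∧ c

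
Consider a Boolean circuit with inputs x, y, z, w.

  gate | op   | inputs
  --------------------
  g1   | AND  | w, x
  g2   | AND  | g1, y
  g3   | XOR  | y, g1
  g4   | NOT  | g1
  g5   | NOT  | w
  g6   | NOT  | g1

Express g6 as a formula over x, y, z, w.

g1 = w AND x
g6 = NOT g1 = NOT (w AND x)

NOT (w AND x)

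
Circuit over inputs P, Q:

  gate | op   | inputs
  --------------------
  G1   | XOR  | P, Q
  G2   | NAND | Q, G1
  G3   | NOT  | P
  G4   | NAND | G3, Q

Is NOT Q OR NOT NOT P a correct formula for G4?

Yes

G3 = NOT P
G4 = G3 NAND Q = NOT P NAND Q
At P=0, Q=1: circuit gives 0, formula gives 0.
At P=0, Q=0: circuit gives 1, formula gives 1.
Agrees on all 4 inputs.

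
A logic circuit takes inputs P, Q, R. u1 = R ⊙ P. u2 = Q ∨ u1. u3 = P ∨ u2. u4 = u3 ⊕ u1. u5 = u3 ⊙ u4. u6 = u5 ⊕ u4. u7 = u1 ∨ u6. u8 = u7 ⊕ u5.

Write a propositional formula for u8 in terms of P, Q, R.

u1 = R ⊙ P
u2 = Q ∨ u1 = Q ∨ (R ⊙ P)
u3 = P ∨ u2 = P ∨ (Q ∨ (R ⊙ P))
u4 = u3 ⊕ u1 = (P ∨ (Q ∨ (R ⊙ P))) ⊕ (R ⊙ P)
u5 = u3 ⊙ u4 = (P ∨ (Q ∨ (R ⊙ P))) ⊙ ((P ∨ (Q ∨ (R ⊙ P))) ⊕ (R ⊙ P))
u6 = u5 ⊕ u4 = ((P ∨ (Q ∨ (R ⊙ P))) ⊙ ((P ∨ (Q ∨ (R ⊙ P))) ⊕ (R ⊙ P))) ⊕ ((P ∨ (Q ∨ (R ⊙ P))) ⊕ (R ⊙ P))
u7 = u1 ∨ u6 = (R ⊙ P) ∨ (((P ∨ (Q ∨ (R ⊙ P))) ⊙ ((P ∨ (Q ∨ (R ⊙ P))) ⊕ (R ⊙ P))) ⊕ ((P ∨ (Q ∨ (R ⊙ P))) ⊕ (R ⊙ P)))
u8 = u7 ⊕ u5 = ((R ⊙ P) ∨ (((P ∨ (Q ∨ (R ⊙ P))) ⊙ ((P ∨ (Q ∨ (R ⊙ P))) ⊕ (R ⊙ P))) ⊕ ((P ∨ (Q ∨ (R ⊙ P))) ⊕ (R ⊙ P)))) ⊕ ((P ∨ (Q ∨ (R ⊙ P))) ⊙ ((P ∨ (Q ∨ (R ⊙ P))) ⊕ (R ⊙ P)))

((R ⊙ P) ∨ (((P ∨ (Q ∨ (R ⊙ P))) ⊙ ((P ∨ (Q ∨ (R ⊙ P))) ⊕ (R ⊙ P))) ⊕ ((P ∨ (Q ∨ (R ⊙ P))) ⊕ (R ⊙ P)))) ⊕ ((P ∨ (Q ∨ (R ⊙ P))) ⊙ ((P ∨ (Q ∨ (R ⊙ P))) ⊕ (R ⊙ P)))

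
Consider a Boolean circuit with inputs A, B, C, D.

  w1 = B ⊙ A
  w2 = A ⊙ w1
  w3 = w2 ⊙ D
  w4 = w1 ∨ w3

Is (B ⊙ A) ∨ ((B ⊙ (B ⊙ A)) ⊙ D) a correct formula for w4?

No

w1 = B ⊙ A
w2 = A ⊙ w1 = A ⊙ (B ⊙ A)
w3 = w2 ⊙ D = (A ⊙ (B ⊙ A)) ⊙ D
w4 = w1 ∨ w3 = (B ⊙ A) ∨ ((A ⊙ (B ⊙ A)) ⊙ D)
At A=0, B=1, C=0, D=0: circuit gives 0, formula gives 1.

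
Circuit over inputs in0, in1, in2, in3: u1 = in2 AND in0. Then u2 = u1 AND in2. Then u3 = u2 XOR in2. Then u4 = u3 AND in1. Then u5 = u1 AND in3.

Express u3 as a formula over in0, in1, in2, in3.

((in2 AND in0) AND in2) XOR in2

u1 = in2 AND in0
u2 = u1 AND in2 = (in2 AND in0) AND in2
u3 = u2 XOR in2 = ((in2 AND in0) AND in2) XOR in2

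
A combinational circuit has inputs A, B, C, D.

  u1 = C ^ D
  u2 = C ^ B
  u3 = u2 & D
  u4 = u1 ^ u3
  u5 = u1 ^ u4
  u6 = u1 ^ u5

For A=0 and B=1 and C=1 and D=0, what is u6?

1

u1 = 1 ^ 0 = 1
u2 = 1 ^ 1 = 0
u3 = 0 & 0 = 0
u4 = 1 ^ 0 = 1
u5 = 1 ^ 1 = 0
u6 = 1 ^ 0 = 1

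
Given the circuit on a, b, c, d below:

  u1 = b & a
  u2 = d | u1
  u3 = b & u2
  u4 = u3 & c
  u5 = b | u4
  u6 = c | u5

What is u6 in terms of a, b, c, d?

c | (b | ((b & (d | (b & a))) & c))

u1 = b & a
u2 = d | u1 = d | (b & a)
u3 = b & u2 = b & (d | (b & a))
u4 = u3 & c = (b & (d | (b & a))) & c
u5 = b | u4 = b | ((b & (d | (b & a))) & c)
u6 = c | u5 = c | (b | ((b & (d | (b & a))) & c))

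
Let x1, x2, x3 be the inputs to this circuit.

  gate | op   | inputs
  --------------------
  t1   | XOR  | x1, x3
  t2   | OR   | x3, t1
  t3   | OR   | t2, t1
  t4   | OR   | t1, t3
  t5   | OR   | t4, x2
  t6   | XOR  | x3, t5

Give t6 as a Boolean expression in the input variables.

t1 = x1 XOR x3
t2 = x3 OR t1 = x3 OR (x1 XOR x3)
t3 = t2 OR t1 = (x3 OR (x1 XOR x3)) OR (x1 XOR x3)
t4 = t1 OR t3 = (x1 XOR x3) OR ((x3 OR (x1 XOR x3)) OR (x1 XOR x3))
t5 = t4 OR x2 = ((x1 XOR x3) OR ((x3 OR (x1 XOR x3)) OR (x1 XOR x3))) OR x2
t6 = x3 XOR t5 = x3 XOR (((x1 XOR x3) OR ((x3 OR (x1 XOR x3)) OR (x1 XOR x3))) OR x2)

x3 XOR (((x1 XOR x3) OR ((x3 OR (x1 XOR x3)) OR (x1 XOR x3))) OR x2)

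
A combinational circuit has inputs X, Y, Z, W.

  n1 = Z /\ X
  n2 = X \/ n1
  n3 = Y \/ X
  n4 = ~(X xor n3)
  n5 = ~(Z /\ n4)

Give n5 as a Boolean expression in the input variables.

~(Z /\ (~(X xor (Y \/ X))))

n3 = Y \/ X
n4 = ~(X xor n3) = ~(X xor (Y \/ X))
n5 = ~(Z /\ n4) = ~(Z /\ (~(X xor (Y \/ X))))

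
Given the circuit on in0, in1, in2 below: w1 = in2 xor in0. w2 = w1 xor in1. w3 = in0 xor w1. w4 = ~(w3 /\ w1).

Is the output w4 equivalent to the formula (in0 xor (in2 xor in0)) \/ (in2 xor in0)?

w1 = in2 xor in0
w3 = in0 xor w1 = in0 xor (in2 xor in0)
w4 = ~(w3 /\ w1) = ~((in0 xor (in2 xor in0)) /\ (in2 xor in0))
At in0=0, in1=0, in2=0: circuit gives 1, formula gives 0.

No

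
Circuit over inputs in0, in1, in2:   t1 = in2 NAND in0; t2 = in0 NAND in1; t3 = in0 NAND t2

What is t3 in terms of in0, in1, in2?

in0 NAND (in0 NAND in1)

t2 = in0 NAND in1
t3 = in0 NAND t2 = in0 NAND (in0 NAND in1)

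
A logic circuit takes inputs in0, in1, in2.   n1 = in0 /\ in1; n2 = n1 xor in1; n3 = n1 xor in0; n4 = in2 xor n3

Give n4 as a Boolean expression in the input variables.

in2 xor ((in0 /\ in1) xor in0)

n1 = in0 /\ in1
n3 = n1 xor in0 = (in0 /\ in1) xor in0
n4 = in2 xor n3 = in2 xor ((in0 /\ in1) xor in0)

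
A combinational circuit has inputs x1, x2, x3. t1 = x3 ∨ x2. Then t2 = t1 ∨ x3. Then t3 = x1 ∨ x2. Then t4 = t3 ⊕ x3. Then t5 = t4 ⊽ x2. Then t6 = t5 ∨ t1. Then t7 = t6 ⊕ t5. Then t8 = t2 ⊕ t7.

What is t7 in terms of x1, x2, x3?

((((x1 ∨ x2) ⊕ x3) ⊽ x2) ∨ (x3 ∨ x2)) ⊕ (((x1 ∨ x2) ⊕ x3) ⊽ x2)

t1 = x3 ∨ x2
t3 = x1 ∨ x2
t4 = t3 ⊕ x3 = (x1 ∨ x2) ⊕ x3
t5 = t4 ⊽ x2 = ((x1 ∨ x2) ⊕ x3) ⊽ x2
t6 = t5 ∨ t1 = (((x1 ∨ x2) ⊕ x3) ⊽ x2) ∨ (x3 ∨ x2)
t7 = t6 ⊕ t5 = ((((x1 ∨ x2) ⊕ x3) ⊽ x2) ∨ (x3 ∨ x2)) ⊕ (((x1 ∨ x2) ⊕ x3) ⊽ x2)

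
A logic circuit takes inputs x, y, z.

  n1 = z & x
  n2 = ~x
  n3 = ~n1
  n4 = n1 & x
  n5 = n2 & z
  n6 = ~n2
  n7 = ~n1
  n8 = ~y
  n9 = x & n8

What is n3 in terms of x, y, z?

n1 = z & x
n3 = ~n1 = ~(z & x)

~(z & x)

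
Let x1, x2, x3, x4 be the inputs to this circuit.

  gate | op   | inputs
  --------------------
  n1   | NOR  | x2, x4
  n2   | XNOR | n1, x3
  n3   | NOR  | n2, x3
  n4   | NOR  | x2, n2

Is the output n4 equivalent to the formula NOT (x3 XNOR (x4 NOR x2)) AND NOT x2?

Yes

n1 = x2 NOR x4
n2 = n1 XNOR x3 = (x2 NOR x4) XNOR x3
n4 = x2 NOR n2 = x2 NOR ((x2 NOR x4) XNOR x3)
At x1=0, x2=0, x3=0, x4=1: circuit gives 0, formula gives 0.
At x1=0, x2=0, x3=0, x4=0: circuit gives 1, formula gives 1.
Agrees on all 16 inputs.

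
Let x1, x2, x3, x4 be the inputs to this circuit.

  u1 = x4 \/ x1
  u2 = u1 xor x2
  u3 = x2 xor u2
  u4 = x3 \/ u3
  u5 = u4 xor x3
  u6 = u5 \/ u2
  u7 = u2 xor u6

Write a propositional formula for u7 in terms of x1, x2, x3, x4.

((x4 \/ x1) xor x2) xor (((x3 \/ (x2 xor ((x4 \/ x1) xor x2))) xor x3) \/ ((x4 \/ x1) xor x2))

u1 = x4 \/ x1
u2 = u1 xor x2 = (x4 \/ x1) xor x2
u3 = x2 xor u2 = x2 xor ((x4 \/ x1) xor x2)
u4 = x3 \/ u3 = x3 \/ (x2 xor ((x4 \/ x1) xor x2))
u5 = u4 xor x3 = (x3 \/ (x2 xor ((x4 \/ x1) xor x2))) xor x3
u6 = u5 \/ u2 = ((x3 \/ (x2 xor ((x4 \/ x1) xor x2))) xor x3) \/ ((x4 \/ x1) xor x2)
u7 = u2 xor u6 = ((x4 \/ x1) xor x2) xor (((x3 \/ (x2 xor ((x4 \/ x1) xor x2))) xor x3) \/ ((x4 \/ x1) xor x2))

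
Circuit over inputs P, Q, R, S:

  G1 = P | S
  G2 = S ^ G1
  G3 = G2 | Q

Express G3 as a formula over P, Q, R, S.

G1 = P | S
G2 = S ^ G1 = S ^ (P | S)
G3 = G2 | Q = (S ^ (P | S)) | Q

(S ^ (P | S)) | Q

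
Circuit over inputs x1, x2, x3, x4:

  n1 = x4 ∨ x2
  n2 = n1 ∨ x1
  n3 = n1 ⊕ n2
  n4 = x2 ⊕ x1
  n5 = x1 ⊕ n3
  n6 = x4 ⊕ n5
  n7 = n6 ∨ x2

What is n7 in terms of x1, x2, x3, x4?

n1 = x4 ∨ x2
n2 = n1 ∨ x1 = (x4 ∨ x2) ∨ x1
n3 = n1 ⊕ n2 = (x4 ∨ x2) ⊕ ((x4 ∨ x2) ∨ x1)
n5 = x1 ⊕ n3 = x1 ⊕ ((x4 ∨ x2) ⊕ ((x4 ∨ x2) ∨ x1))
n6 = x4 ⊕ n5 = x4 ⊕ (x1 ⊕ ((x4 ∨ x2) ⊕ ((x4 ∨ x2) ∨ x1)))
n7 = n6 ∨ x2 = (x4 ⊕ (x1 ⊕ ((x4 ∨ x2) ⊕ ((x4 ∨ x2) ∨ x1)))) ∨ x2

(x4 ⊕ (x1 ⊕ ((x4 ∨ x2) ⊕ ((x4 ∨ x2) ∨ x1)))) ∨ x2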